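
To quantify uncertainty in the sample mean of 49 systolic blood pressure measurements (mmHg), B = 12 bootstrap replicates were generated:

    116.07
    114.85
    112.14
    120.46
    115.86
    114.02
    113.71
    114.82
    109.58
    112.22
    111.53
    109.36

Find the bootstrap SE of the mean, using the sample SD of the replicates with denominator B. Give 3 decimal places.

SE* = 2.941

Bootstrap SE is the standard deviation of the 12 replicate means.
Mean of replicates: (116.07 + 114.85 + 112.14 + 120.46 + 115.86 + 114.02 + 113.71 + 114.82 + 109.58 + 112.22 + 111.53 + 109.36) / 12 = 1364.6200 / 12 = 113.7183
Sum of squared deviations: (+2.3517)² + (+1.1317)² + (−1.5783)² + (+6.7417)² + (+2.1417)² + (+0.3017)² + (−0.0083)² + (+1.1017)² + (−4.1383)² + (−1.4983)² + (−2.1883)² + (−4.3583)² = 103.7984
Variance = 103.7984 / 12 = 8.6499
SE* = √8.6499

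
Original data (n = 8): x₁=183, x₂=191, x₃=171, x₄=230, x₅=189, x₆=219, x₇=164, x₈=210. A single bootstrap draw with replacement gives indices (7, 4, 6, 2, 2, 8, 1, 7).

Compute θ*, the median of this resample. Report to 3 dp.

θ* = 191.000

Resample values: 164, 230, 219, 191, 191, 210, 183, 164.
Sorted: 164, 164, 183, 191, 191, 210, 219, 230
Median = average of the two middle values = 191.000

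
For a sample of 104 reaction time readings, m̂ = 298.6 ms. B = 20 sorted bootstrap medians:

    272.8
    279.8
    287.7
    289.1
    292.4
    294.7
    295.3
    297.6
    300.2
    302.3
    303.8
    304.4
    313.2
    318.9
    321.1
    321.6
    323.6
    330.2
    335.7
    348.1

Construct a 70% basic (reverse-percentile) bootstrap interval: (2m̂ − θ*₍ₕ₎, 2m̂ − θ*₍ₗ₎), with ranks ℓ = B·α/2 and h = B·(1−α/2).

(273.6, 309.5)

Percentile endpoints at ranks 3 and 17: θ*₍3₎ = 287.7, θ*₍17₎ = 323.6.
Basic interval reflects these around m̂:
  lower = 2 × 298.6 − 323.6 = 273.6
  upper = 2 × 298.6 − 287.7 = 309.5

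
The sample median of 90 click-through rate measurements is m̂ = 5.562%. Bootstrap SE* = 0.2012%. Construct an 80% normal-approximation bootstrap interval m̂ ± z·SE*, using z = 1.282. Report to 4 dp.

Margin = 1.282 × 0.2012 = 0.25794
Interval: 5.562 ± 0.25794

(5.3041, 5.8199)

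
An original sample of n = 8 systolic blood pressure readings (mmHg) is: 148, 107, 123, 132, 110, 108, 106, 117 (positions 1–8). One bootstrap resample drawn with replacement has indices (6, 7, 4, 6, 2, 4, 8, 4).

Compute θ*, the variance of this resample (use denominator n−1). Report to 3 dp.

θ* = 150.500

Resample values: 108, 106, 132, 108, 107, 132, 117, 132.
Mean = 117.7500; sum of squared deviations = 1053.5000
s² = 1053.5000 / 7 = 150.5000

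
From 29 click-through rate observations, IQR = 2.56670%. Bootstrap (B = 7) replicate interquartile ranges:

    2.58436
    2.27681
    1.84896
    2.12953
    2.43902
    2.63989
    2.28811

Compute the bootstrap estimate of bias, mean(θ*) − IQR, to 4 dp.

mean(θ*) = (2.58436 + 2.27681 + 1.84896 + 2.12953 + 2.43902 + 2.63989 + 2.28811) / 7 = 2.31524
bias = 2.31524 − 2.56670

bias = −0.2515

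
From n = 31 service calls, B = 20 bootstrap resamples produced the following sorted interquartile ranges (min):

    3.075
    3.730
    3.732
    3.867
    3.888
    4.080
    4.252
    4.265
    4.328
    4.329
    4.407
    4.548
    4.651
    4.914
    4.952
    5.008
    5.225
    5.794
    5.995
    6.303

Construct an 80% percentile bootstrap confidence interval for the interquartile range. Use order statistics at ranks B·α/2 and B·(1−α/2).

(3.730, 5.794)

α = 0.20; lower rank = 20 × 0.100 = 2; upper rank = 20 × 0.900 = 18.
The 2nd smallest replicate is 3.730; the 18th is 5.794.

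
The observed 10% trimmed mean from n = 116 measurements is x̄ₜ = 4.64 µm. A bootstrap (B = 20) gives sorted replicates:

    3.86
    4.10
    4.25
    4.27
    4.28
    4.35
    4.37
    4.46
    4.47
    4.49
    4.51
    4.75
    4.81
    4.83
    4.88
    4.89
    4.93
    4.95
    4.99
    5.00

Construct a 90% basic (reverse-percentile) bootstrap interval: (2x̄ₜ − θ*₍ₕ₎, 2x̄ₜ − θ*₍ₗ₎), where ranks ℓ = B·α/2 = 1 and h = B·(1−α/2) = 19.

(4.29, 5.42)

Percentile endpoints at ranks 1 and 19: θ*₍1₎ = 3.86, θ*₍19₎ = 4.99.
Basic interval reflects these around x̄ₜ:
  lower = 2 × 4.64 − 4.99 = 4.29
  upper = 2 × 4.64 − 3.86 = 5.42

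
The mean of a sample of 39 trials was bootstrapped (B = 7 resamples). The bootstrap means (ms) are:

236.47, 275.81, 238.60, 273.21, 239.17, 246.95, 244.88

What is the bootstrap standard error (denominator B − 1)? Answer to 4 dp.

Bootstrap SE is the standard deviation of the 7 replicate means.
Mean of replicates: (236.47 + 275.81 + 238.60 + 273.21 + 239.17 + 246.95 + 244.88) / 7 = 1755.09000 / 7 = 250.72714
Sum of squared deviations: (−14.25714)² + (+25.08286)² + (−12.12714)² + (+22.48286)² + (−11.55714)² + (−3.77714)² + (−5.84714)² = 1666.98574
Variance = 1666.98574 / 6 = 277.83096
SE* = √277.83096

SE* = 16.6683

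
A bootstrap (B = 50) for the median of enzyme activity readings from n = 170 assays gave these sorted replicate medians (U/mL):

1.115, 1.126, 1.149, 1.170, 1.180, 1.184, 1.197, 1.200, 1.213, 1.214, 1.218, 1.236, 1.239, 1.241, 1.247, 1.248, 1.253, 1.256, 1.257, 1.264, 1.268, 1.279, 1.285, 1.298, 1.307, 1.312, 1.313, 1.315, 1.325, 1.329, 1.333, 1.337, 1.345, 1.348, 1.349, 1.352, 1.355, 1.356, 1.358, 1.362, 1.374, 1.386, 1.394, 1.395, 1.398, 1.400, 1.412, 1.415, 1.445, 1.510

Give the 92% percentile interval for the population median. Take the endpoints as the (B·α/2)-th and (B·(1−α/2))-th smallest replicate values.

α = 0.08; lower rank = 50 × 0.040 = 2; upper rank = 50 × 0.960 = 48.
The 2nd smallest replicate is 1.126; the 48th is 1.415.

(1.126, 1.415)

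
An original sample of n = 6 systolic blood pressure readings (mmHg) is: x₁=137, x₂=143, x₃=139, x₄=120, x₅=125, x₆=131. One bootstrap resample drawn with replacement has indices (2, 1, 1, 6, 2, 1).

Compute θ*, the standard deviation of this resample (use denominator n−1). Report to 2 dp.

θ* = 4.52

Resample values: 143, 137, 137, 131, 143, 137.
Mean = 138.0000; sum of squared deviations = 102.0000
s² = 102.0000 / 5 = 20.4000
s = √20.4000 = 4.52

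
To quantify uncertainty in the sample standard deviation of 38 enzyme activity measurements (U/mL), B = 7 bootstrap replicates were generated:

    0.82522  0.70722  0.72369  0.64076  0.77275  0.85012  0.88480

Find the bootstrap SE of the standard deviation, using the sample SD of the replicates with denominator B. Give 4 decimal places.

SE* = 0.0805

Bootstrap SE is the standard deviation of the 7 replicate standard deviations.
Mean of replicates: (0.82522 + 0.70722 + 0.72369 + 0.64076 + 0.77275 + 0.85012 + 0.88480) / 7 = 5.404560 / 7 = 0.772080
Sum of squared deviations: (+0.053140)² + (−0.064860)² + (−0.048390)² + (−0.131320)² + (+0.000670)² + (+0.078040)² + (+0.112720)² = 0.045414
Variance = 0.045414 / 7 = 0.006488
SE* = √0.006488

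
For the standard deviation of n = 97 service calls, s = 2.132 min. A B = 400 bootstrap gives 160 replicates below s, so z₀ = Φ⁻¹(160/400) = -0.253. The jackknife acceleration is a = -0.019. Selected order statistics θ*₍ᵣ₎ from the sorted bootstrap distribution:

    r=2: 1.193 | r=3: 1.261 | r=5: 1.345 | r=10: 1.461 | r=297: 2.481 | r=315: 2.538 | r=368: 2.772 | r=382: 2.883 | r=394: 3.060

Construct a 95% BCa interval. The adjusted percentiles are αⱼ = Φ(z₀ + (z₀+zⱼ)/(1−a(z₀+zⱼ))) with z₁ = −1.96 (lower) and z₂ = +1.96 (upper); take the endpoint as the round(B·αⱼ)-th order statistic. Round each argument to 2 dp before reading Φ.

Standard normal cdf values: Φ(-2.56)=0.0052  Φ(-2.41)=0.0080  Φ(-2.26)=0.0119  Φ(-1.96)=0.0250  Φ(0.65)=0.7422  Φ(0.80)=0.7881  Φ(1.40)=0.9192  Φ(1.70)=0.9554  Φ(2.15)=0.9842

(1.193, 2.772)

Lower: z₀ + z₁ = -0.253 + (-1.960) = -2.213; 1 − a(z₀+z₁) = 1 − (-0.019)(-2.213) = 0.9580; argument = -0.253 + (-2.213)/0.9580 = -2.5631 → -2.56.
α₁ = Φ(-2.56) = 0.0052; rank = round(400 × 0.0052) = 2; θ*₍2₎ = 1.193.
Upper: z₀ + z₂ = 1.707; 1 − a(z₀+z₂) = 1.0324; argument = 1.4004 → 1.40; α₂ = 0.9192; rank = 368; θ*₍368₎ = 2.772.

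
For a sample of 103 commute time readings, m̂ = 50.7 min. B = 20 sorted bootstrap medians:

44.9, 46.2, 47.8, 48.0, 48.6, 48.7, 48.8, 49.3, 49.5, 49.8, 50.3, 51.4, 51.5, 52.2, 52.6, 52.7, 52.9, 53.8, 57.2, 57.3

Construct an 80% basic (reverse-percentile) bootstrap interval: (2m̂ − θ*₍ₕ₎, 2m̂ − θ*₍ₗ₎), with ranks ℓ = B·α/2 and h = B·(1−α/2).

(47.6, 55.2)

Percentile endpoints at ranks 2 and 18: θ*₍2₎ = 46.2, θ*₍18₎ = 53.8.
Basic interval reflects these around m̂:
  lower = 2 × 50.7 − 53.8 = 47.6
  upper = 2 × 50.7 − 46.2 = 55.2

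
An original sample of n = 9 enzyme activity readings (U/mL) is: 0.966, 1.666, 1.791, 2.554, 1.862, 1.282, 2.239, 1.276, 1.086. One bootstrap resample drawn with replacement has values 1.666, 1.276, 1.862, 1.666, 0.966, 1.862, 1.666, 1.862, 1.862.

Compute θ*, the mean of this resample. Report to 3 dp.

θ* = 1.632

Mean = (1.666 + 1.276 + 1.862 + 1.666 + 0.966 + 1.862 + 1.666 + 1.862 + 1.862) / 9 = 14.6880 / 9 = 1.632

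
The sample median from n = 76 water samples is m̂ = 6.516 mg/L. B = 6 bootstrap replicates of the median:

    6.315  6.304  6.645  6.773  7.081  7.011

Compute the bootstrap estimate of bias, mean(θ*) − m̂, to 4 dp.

bias = +0.1722

mean(θ*) = (6.315 + 6.304 + 6.645 + 6.773 + 7.081 + 7.011) / 6 = 6.68817
bias = 6.68817 − 6.516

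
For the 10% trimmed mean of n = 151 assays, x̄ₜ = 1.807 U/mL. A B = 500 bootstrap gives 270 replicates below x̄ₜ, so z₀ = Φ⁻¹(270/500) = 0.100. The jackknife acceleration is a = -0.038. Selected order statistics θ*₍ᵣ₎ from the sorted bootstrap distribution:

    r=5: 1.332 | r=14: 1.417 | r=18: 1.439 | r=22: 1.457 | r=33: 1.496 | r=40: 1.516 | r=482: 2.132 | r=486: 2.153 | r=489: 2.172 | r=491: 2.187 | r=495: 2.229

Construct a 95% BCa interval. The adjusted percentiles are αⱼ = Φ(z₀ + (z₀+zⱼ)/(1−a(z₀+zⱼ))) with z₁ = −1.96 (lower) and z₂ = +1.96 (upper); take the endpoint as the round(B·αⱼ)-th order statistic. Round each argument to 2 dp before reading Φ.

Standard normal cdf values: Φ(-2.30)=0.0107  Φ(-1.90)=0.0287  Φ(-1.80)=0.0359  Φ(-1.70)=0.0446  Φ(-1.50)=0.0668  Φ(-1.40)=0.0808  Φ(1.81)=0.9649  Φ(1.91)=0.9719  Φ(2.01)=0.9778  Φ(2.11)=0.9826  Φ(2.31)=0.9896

Lower: z₀ + z₁ = 0.100 + (-1.960) = -1.860; 1 − a(z₀+z₁) = 1 − (-0.038)(-1.860) = 0.9293; argument = 0.100 + (-1.860)/0.9293 = -1.9015 → -1.90.
α₁ = Φ(-1.90) = 0.0287; rank = round(500 × 0.0287) = 14; θ*₍14₎ = 1.417.
Upper: z₀ + z₂ = 2.060; 1 − a(z₀+z₂) = 1.0783; argument = 2.0104 → 2.01; α₂ = 0.9778; rank = 489; θ*₍489₎ = 2.172.

(1.417, 2.172)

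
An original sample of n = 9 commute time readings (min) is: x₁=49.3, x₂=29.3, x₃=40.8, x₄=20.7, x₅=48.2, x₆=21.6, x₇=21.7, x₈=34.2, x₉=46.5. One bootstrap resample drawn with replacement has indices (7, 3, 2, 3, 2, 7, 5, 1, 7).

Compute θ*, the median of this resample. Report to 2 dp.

θ* = 29.30

Resample values: 21.7, 40.8, 29.3, 40.8, 29.3, 21.7, 48.2, 49.3, 21.7.
Sorted: 21.7, 21.7, 21.7, 29.3, 29.3, 40.8, 40.8, 48.2, 49.3
Median = middle value = 29.30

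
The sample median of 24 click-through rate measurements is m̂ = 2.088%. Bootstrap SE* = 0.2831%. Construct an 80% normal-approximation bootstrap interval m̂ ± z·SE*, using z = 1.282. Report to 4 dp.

Margin = 1.282 × 0.2831 = 0.36293
Interval: 2.088 ± 0.36293

(1.7251, 2.4509)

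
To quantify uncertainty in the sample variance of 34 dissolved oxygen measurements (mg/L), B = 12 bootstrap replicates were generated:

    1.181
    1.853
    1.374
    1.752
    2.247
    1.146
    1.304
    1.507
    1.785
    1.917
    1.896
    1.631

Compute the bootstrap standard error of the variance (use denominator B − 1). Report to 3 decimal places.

Bootstrap SE is the standard deviation of the 12 replicate variances.
Mean of replicates: (1.181 + 1.853 + 1.374 + 1.752 + 2.247 + 1.146 + 1.304 + 1.507 + 1.785 + 1.917 + 1.896 + 1.631) / 12 = 19.5930 / 12 = 1.6327
Sum of squared deviations: (−0.4517)² + (+0.2203)² + (−0.2587)² + (+0.1193)² + (+0.6142)² + (−0.4868)² + (−0.3287)² + (−0.1258)² + (+0.1522)² + (+0.2843)² + (+0.2632)² + (−0.0017)² = 1.2452
Variance = 1.2452 / 11 = 0.1132
SE* = √0.1132

SE* = 0.336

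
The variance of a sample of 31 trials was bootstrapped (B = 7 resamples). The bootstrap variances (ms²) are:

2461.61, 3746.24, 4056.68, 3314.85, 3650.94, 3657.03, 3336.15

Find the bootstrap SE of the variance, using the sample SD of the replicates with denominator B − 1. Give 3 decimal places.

Bootstrap SE is the standard deviation of the 7 replicate variances.
Mean of replicates: (2461.61 + 3746.24 + 4056.68 + 3314.85 + 3650.94 + 3657.03 + 3336.15) / 7 = 24223.5000 / 7 = 3460.5000
Sum of squared deviations: (−998.8900)² + (+285.7400)² + (+596.1800)² + (−145.6500)² + (+190.4400)² + (+196.5300)² + (−124.3500)² = 1546427.4516
Variance = 1546427.4516 / 6 = 257737.9086
SE* = √257737.9086

SE* = 507.679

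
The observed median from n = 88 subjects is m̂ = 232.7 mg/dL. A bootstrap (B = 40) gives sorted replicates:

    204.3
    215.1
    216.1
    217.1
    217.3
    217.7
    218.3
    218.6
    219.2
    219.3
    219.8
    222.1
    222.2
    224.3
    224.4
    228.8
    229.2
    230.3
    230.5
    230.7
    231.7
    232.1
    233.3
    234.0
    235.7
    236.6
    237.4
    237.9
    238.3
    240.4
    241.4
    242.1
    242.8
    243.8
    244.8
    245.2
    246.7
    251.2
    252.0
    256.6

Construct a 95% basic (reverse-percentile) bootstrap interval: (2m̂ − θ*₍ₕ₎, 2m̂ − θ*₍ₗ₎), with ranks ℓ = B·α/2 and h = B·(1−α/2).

(213.4, 261.1)

Percentile endpoints at ranks 1 and 39: θ*₍1₎ = 204.3, θ*₍39₎ = 252.0.
Basic interval reflects these around m̂:
  lower = 2 × 232.7 − 252.0 = 213.4
  upper = 2 × 232.7 − 204.3 = 261.1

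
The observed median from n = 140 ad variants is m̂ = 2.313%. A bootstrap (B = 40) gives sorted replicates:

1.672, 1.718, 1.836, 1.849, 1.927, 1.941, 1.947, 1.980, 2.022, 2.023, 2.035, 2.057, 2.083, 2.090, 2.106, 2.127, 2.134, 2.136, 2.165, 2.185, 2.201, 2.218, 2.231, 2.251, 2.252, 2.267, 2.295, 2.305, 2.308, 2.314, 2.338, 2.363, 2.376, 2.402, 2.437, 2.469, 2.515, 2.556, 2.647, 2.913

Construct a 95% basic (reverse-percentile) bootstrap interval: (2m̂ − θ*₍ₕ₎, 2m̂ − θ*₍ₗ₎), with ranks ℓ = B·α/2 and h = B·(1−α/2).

(1.979, 2.954)

Percentile endpoints at ranks 1 and 39: θ*₍1₎ = 1.672, θ*₍39₎ = 2.647.
Basic interval reflects these around m̂:
  lower = 2 × 2.313 − 2.647 = 1.979
  upper = 2 × 2.313 − 1.672 = 2.954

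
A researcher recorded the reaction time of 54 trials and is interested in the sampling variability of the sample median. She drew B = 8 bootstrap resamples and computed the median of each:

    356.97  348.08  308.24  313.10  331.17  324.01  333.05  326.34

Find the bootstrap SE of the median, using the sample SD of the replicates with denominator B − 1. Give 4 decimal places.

SE* = 16.3585

Bootstrap SE is the standard deviation of the 8 replicate medians.
Mean of replicates: (356.97 + 348.08 + 308.24 + 313.10 + 331.17 + 324.01 + 333.05 + 326.34) / 8 = 2640.96000 / 8 = 330.12000
Sum of squared deviations: (+26.85000)² + (+17.96000)² + (−21.88000)² + (−17.02000)² + (+1.05000)² + (−6.11000)² + (+2.93000)² + (−3.78000)² = 1873.20680
Variance = 1873.20680 / 7 = 267.60097
SE* = √267.60097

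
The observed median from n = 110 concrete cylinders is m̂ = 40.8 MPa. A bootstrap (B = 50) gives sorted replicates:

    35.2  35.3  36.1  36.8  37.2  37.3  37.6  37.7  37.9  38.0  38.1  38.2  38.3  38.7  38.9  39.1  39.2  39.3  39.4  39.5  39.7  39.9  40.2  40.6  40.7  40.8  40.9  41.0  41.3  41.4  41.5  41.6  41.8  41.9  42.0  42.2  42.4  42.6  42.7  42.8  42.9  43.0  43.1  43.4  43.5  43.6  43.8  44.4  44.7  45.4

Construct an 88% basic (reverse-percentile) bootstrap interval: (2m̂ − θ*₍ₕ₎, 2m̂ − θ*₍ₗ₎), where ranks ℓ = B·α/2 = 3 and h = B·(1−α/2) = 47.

(37.8, 45.5)

Percentile endpoints at ranks 3 and 47: θ*₍3₎ = 36.1, θ*₍47₎ = 43.8.
Basic interval reflects these around m̂:
  lower = 2 × 40.8 − 43.8 = 37.8
  upper = 2 × 40.8 − 36.1 = 45.5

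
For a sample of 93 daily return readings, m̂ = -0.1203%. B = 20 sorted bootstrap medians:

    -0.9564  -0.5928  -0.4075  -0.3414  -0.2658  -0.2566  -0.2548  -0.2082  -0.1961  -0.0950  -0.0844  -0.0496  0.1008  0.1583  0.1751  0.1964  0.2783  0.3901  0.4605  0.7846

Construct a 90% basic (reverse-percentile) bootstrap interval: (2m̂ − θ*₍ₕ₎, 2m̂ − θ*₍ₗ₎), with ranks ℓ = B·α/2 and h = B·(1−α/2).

(-0.7011, 0.7158)

Percentile endpoints at ranks 1 and 19: θ*₍1₎ = -0.9564, θ*₍19₎ = 0.4605.
Basic interval reflects these around m̂:
  lower = 2 × -0.1203 − 0.4605 = -0.7011
  upper = 2 × -0.1203 − -0.9564 = 0.7158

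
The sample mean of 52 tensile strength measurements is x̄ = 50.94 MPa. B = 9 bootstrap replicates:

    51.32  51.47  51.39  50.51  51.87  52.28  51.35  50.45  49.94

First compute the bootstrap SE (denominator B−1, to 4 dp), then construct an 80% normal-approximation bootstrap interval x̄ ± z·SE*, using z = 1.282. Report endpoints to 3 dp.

Mean of replicates = 51.1756; sum of squared deviations = 4.3820; SE* = √(4.3820/8) = 0.7401
Margin = 1.282 × 0.7401 = 0.9488
Interval: 50.94 ± 0.9488

(49.991, 51.889)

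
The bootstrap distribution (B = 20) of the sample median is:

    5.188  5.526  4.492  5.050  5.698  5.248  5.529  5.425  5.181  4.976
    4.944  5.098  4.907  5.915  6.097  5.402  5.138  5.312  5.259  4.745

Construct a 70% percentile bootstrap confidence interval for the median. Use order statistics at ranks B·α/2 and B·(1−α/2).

(4.907, 5.529)

Sorted replicates: 4.492, 4.745, 4.907, 4.944, 4.976, 5.050, 5.098, 5.138, 5.181, 5.188, 5.248, 5.259, 5.312, 5.402, 5.425, 5.526, 5.529, 5.698, 5.915, 6.097
α = 0.30; lower rank = 20 × 0.150 = 3; upper rank = 20 × 0.850 = 17.
The 3rd smallest replicate is 4.907; the 17th is 5.529.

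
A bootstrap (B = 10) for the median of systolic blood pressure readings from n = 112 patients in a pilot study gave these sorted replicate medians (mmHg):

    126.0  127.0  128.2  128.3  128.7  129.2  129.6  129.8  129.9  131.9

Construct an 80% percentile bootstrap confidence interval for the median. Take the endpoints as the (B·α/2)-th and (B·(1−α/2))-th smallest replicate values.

α = 0.20; lower rank = 10 × 0.100 = 1; upper rank = 10 × 0.900 = 9.
The 1st smallest replicate is 126.0; the 9th is 129.9.

(126.0, 129.9)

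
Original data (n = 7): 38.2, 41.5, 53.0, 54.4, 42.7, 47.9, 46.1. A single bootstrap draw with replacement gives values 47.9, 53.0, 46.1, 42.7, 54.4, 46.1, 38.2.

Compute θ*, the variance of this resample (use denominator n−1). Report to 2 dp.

Mean = 46.9143; sum of squared deviations = 189.0686
s² = 189.0686 / 6 = 31.5114

θ* = 31.51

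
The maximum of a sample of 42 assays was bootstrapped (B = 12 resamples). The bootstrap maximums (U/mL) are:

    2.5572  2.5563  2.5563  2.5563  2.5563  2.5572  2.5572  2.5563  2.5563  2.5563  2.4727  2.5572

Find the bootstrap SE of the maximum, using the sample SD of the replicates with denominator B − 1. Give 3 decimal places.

SE* = 0.024

Bootstrap SE is the standard deviation of the 12 replicate maximums.
Mean of replicates: (2.5572 + 2.5563 + 2.5563 + 2.5563 + 2.5563 + 2.5572 + 2.5572 + 2.5563 + 2.5563 + 2.5563 + 2.4727 + 2.5572) / 12 = 30.59560 / 12 = 2.54963
Sum of squared deviations: (+0.00757)² + (+0.00667)² + (+0.00667)² + (+0.00667)² + (+0.00667)² + (+0.00757)² + (+0.00757)² + (+0.00667)² + (+0.00667)² + (+0.00667)² + (−0.07693)² + (+0.00757)² = 0.00646
Variance = 0.00646 / 11 = 0.00059
SE* = √0.00059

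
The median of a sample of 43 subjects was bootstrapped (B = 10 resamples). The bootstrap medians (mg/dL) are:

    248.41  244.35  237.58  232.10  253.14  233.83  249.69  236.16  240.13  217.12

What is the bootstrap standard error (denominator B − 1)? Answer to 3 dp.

Bootstrap SE is the standard deviation of the 10 replicate medians.
Mean of replicates: (248.41 + 244.35 + 237.58 + 232.10 + 253.14 + 233.83 + 249.69 + 236.16 + 240.13 + 217.12) / 10 = 2392.5100 / 10 = 239.2510
Sum of squared deviations: (+9.1590)² + (+5.0990)² + (−1.6710)² + (−7.1510)² + (+13.8890)² + (−5.4210)² + (+10.4390)² + (−3.0910)² + (+0.8790)² + (−22.1310)² = 995.1885
Variance = 995.1885 / 9 = 110.5765
SE* = √110.5765

SE* = 10.516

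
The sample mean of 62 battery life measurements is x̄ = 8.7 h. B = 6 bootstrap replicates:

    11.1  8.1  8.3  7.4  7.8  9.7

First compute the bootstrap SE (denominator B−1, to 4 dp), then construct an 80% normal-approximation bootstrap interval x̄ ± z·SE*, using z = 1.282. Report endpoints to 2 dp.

(6.91, 10.49)

Mean of replicates = 8.7333; sum of squared deviations = 9.7733; SE* = √(9.7733/5) = 1.3981
Margin = 1.282 × 1.3981 = 1.792
Interval: 8.7 ± 1.792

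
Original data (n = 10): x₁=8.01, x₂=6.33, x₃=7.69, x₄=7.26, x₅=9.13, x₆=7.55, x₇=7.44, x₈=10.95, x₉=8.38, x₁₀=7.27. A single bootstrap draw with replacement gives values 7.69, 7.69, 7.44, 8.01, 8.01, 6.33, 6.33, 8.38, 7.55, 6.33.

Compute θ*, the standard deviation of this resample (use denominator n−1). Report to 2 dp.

θ* = 0.77

Mean = 7.3760; sum of squared deviations = 5.3258
s² = 5.3258 / 9 = 0.5918
s = √0.5918 = 0.77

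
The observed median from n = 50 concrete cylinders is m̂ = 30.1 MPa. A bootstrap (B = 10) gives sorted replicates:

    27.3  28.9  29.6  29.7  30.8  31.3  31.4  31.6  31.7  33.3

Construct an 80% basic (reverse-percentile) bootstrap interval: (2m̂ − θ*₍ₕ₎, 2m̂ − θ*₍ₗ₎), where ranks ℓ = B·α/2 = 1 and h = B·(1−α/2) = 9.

Percentile endpoints at ranks 1 and 9: θ*₍1₎ = 27.3, θ*₍9₎ = 31.7.
Basic interval reflects these around m̂:
  lower = 2 × 30.1 − 31.7 = 28.5
  upper = 2 × 30.1 − 27.3 = 32.9

(28.5, 32.9)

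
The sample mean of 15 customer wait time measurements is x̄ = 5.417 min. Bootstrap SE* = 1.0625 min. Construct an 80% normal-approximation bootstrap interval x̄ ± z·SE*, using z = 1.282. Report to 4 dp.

Margin = 1.282 × 1.0625 = 1.36213
Interval: 5.417 ± 1.36213

(4.0549, 6.7791)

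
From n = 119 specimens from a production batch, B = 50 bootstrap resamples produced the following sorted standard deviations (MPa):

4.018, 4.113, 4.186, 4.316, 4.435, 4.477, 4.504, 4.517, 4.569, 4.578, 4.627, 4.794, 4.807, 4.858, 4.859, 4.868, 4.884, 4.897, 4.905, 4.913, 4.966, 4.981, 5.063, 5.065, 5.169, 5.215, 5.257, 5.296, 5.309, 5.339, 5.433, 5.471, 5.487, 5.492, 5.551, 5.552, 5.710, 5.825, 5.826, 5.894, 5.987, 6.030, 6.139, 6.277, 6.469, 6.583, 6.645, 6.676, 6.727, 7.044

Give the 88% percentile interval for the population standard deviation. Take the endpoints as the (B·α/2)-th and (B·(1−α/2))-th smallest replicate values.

(4.186, 6.645)

α = 0.12; lower rank = 50 × 0.060 = 3; upper rank = 50 × 0.940 = 47.
The 3rd smallest replicate is 4.186; the 47th is 6.645.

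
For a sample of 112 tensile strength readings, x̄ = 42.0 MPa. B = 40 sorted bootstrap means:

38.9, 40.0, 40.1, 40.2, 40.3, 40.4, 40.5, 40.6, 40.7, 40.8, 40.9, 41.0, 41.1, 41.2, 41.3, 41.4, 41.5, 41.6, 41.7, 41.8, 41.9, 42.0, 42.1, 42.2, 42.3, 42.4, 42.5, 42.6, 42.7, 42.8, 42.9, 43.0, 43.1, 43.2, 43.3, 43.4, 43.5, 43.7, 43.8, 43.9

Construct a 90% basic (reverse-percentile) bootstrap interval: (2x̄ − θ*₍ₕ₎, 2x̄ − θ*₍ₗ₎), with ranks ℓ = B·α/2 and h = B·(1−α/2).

Percentile endpoints at ranks 2 and 38: θ*₍2₎ = 40.0, θ*₍38₎ = 43.7.
Basic interval reflects these around x̄:
  lower = 2 × 42.0 − 43.7 = 40.3
  upper = 2 × 42.0 − 40.0 = 44.0

(40.3, 44.0)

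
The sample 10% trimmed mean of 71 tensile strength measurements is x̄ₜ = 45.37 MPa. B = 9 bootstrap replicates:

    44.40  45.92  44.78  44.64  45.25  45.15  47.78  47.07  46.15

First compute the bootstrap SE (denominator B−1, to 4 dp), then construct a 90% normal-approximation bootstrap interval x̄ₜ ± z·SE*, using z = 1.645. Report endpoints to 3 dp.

(43.475, 47.265)

Mean of replicates = 45.6822; sum of squared deviations = 10.6164; SE* = √(10.6164/8) = 1.1520
Margin = 1.645 × 1.1520 = 1.8950
Interval: 45.37 ± 1.8950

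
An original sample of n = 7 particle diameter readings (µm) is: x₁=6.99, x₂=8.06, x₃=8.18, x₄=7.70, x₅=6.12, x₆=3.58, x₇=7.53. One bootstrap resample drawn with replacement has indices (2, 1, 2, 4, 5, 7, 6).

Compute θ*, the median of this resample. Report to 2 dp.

Resample values: 8.06, 6.99, 8.06, 7.70, 6.12, 7.53, 3.58.
Sorted: 3.58, 6.12, 6.99, 7.53, 7.70, 8.06, 8.06
Median = middle value = 7.53

θ* = 7.53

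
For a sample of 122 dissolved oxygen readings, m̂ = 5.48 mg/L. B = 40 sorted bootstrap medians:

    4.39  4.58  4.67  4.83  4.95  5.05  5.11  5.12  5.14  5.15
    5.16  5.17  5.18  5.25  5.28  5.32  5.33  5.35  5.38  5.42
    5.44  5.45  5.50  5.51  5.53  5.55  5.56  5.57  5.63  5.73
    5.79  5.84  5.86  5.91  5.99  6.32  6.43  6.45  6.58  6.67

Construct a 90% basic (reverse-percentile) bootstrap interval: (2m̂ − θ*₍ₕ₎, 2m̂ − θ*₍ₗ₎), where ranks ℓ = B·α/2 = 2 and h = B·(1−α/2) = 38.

(4.51, 6.38)

Percentile endpoints at ranks 2 and 38: θ*₍2₎ = 4.58, θ*₍38₎ = 6.45.
Basic interval reflects these around m̂:
  lower = 2 × 5.48 − 6.45 = 4.51
  upper = 2 × 5.48 − 4.58 = 6.38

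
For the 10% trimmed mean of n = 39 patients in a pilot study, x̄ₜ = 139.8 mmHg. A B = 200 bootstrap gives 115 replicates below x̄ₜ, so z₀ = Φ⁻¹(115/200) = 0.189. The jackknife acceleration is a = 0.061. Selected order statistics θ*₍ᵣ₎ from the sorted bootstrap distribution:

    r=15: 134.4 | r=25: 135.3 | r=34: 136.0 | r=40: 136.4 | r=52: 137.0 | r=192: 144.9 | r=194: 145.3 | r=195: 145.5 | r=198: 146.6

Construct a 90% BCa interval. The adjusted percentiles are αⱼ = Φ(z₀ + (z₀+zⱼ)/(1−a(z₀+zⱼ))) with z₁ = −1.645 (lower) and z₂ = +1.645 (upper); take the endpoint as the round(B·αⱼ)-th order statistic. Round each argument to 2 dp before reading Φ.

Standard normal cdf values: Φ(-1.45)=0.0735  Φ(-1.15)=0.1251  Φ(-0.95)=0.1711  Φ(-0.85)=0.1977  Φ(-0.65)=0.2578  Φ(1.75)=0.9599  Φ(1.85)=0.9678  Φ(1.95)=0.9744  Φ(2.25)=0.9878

(135.3, 146.6)

Lower: z₀ + z₁ = 0.189 + (-1.645) = -1.456; 1 − a(z₀+z₁) = 1 − (0.061)(-1.456) = 1.0888; argument = 0.189 + (-1.456)/1.0888 = -1.1482 → -1.15.
α₁ = Φ(-1.15) = 0.1251; rank = round(200 × 0.1251) = 25; θ*₍25₎ = 135.3.
Upper: z₀ + z₂ = 1.834; 1 − a(z₀+z₂) = 0.8881; argument = 2.2540 → 2.25; α₂ = 0.9878; rank = 198; θ*₍198₎ = 146.6.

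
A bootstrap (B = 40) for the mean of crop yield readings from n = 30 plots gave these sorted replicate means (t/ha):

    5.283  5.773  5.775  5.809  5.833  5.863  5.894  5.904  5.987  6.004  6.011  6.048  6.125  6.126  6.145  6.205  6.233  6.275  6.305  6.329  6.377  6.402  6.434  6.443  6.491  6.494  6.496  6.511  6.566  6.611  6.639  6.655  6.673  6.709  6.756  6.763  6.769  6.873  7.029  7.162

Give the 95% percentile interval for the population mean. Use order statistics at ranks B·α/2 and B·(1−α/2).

(5.283, 7.029)

α = 0.05; lower rank = 40 × 0.025 = 1; upper rank = 40 × 0.975 = 39.
The 1st smallest replicate is 5.283; the 39th is 7.029.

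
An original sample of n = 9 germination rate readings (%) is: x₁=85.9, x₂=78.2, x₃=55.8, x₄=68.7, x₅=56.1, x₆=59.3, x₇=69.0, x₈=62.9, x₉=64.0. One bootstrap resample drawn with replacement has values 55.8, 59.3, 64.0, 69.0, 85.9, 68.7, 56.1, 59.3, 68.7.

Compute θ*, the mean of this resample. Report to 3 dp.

θ* = 65.200

Mean = (55.8 + 59.3 + 64.0 + 69.0 + 85.9 + 68.7 + 56.1 + 59.3 + 68.7) / 9 = 586.80 / 9 = 65.200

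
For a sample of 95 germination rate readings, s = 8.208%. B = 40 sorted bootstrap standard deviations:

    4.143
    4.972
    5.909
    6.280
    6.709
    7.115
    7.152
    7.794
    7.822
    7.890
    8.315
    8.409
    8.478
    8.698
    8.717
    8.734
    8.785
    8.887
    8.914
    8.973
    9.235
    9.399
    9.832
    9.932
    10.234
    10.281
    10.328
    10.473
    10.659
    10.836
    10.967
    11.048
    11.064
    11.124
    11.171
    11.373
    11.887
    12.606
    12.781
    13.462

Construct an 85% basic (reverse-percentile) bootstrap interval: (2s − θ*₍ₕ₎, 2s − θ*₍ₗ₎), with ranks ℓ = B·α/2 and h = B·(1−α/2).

(4.529, 10.507)

Percentile endpoints at ranks 3 and 37: θ*₍3₎ = 5.909, θ*₍37₎ = 11.887.
Basic interval reflects these around s:
  lower = 2 × 8.208 − 11.887 = 4.529
  upper = 2 × 8.208 − 5.909 = 10.507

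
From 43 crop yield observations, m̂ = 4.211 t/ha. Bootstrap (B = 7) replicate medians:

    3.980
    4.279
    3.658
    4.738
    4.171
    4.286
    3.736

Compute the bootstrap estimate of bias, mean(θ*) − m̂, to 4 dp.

mean(θ*) = (3.980 + 4.279 + 3.658 + 4.738 + 4.171 + 4.286 + 3.736) / 7 = 4.12114
bias = 4.12114 − 4.211

bias = −0.0899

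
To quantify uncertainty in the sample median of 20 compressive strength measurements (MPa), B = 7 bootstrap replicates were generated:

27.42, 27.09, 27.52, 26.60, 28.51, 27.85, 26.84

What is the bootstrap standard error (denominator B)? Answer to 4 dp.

Bootstrap SE is the standard deviation of the 7 replicate medians.
Mean of replicates: (27.42 + 27.09 + 27.52 + 26.60 + 28.51 + 27.85 + 26.84) / 7 = 191.83000 / 7 = 27.40429
Sum of squared deviations: (+0.01571)² + (−0.31429)² + (+0.11571)² + (−0.80429)² + (+1.10571)² + (+0.44571)² + (−0.56429)² = 2.49897
Variance = 2.49897 / 7 = 0.35700
SE* = √0.35700

SE* = 0.5975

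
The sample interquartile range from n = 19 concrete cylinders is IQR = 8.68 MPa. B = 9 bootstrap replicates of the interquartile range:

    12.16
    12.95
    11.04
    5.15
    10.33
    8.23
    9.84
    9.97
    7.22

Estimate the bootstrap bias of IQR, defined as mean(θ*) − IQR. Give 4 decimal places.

bias = +0.9744

mean(θ*) = (12.16 + 12.95 + 11.04 + 5.15 + 10.33 + 8.23 + 9.84 + 9.97 + 7.22) / 9 = 9.65444
bias = 9.65444 − 8.68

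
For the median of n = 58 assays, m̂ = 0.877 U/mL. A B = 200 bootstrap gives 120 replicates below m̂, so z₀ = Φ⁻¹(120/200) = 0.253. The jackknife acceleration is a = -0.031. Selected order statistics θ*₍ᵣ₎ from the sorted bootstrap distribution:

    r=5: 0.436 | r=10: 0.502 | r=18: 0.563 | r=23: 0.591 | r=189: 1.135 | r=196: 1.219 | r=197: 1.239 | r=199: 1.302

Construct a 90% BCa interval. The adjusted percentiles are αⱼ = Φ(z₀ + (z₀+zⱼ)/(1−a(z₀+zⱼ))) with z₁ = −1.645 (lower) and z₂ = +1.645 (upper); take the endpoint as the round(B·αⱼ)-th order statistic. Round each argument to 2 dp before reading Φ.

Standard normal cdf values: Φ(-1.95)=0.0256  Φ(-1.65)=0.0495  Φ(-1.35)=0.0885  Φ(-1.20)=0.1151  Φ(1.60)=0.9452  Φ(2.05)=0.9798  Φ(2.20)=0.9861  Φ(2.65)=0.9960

(0.591, 1.219)

Lower: z₀ + z₁ = 0.253 + (-1.645) = -1.392; 1 − a(z₀+z₁) = 1 − (-0.031)(-1.392) = 0.9568; argument = 0.253 + (-1.392)/0.9568 = -1.2018 → -1.20.
α₁ = Φ(-1.20) = 0.1151; rank = round(200 × 0.1151) = 23; θ*₍23₎ = 0.591.
Upper: z₀ + z₂ = 1.898; 1 − a(z₀+z₂) = 1.0588; argument = 2.0455 → 2.05; α₂ = 0.9798; rank = 196; θ*₍196₎ = 1.219.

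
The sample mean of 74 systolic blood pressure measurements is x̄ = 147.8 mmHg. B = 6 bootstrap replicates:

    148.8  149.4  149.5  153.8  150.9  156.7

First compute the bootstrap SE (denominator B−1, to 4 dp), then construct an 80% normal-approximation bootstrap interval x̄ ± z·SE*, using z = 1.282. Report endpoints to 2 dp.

Mean of replicates = 151.5167; sum of squared deviations = 48.3883; SE* = √(48.3883/5) = 3.1109
Margin = 1.282 × 3.1109 = 3.988
Interval: 147.8 ± 3.988

(143.81, 151.79)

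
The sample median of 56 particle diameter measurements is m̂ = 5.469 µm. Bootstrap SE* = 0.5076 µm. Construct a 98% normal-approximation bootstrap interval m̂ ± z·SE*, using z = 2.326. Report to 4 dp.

Margin = 2.326 × 0.5076 = 1.18068
Interval: 5.469 ± 1.18068

(4.2883, 6.6497)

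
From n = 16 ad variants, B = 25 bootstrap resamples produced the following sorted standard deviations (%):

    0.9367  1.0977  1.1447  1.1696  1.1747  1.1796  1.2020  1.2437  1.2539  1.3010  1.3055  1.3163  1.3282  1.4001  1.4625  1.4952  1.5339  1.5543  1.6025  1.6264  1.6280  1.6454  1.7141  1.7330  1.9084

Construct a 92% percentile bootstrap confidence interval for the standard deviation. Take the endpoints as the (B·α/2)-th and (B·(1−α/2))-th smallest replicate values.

(0.9367, 1.7330)

α = 0.08; lower rank = 25 × 0.040 = 1; upper rank = 25 × 0.960 = 24.
The 1st smallest replicate is 0.9367; the 24th is 1.7330.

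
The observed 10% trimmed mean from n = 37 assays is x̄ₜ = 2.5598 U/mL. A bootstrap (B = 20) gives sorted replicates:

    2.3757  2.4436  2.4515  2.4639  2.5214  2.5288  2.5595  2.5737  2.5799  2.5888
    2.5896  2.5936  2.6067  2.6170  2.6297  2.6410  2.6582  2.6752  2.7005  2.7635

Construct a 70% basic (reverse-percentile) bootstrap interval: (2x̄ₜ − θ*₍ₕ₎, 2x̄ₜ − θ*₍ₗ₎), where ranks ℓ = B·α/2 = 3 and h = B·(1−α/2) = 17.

(2.4614, 2.6681)

Percentile endpoints at ranks 3 and 17: θ*₍3₎ = 2.4515, θ*₍17₎ = 2.6582.
Basic interval reflects these around x̄ₜ:
  lower = 2 × 2.5598 − 2.6582 = 2.4614
  upper = 2 × 2.5598 − 2.4515 = 2.6681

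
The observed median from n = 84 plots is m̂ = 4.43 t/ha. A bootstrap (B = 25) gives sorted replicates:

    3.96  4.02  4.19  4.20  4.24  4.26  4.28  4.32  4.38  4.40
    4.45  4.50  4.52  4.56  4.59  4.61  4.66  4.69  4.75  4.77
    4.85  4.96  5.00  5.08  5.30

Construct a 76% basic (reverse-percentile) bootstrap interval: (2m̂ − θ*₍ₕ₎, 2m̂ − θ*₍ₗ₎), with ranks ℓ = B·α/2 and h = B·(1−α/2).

(3.90, 4.67)

Percentile endpoints at ranks 3 and 22: θ*₍3₎ = 4.19, θ*₍22₎ = 4.96.
Basic interval reflects these around m̂:
  lower = 2 × 4.43 − 4.96 = 3.90
  upper = 2 × 4.43 − 4.19 = 4.67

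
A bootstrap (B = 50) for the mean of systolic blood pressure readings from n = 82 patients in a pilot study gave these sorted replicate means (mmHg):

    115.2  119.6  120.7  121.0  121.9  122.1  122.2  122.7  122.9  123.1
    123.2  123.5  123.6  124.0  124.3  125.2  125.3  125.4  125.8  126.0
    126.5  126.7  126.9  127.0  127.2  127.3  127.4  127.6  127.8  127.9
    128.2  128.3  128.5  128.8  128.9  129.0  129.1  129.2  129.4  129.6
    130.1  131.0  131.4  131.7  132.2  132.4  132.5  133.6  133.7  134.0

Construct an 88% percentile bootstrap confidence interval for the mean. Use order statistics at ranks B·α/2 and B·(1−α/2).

(120.7, 132.5)

α = 0.12; lower rank = 50 × 0.060 = 3; upper rank = 50 × 0.940 = 47.
The 3rd smallest replicate is 120.7; the 47th is 132.5.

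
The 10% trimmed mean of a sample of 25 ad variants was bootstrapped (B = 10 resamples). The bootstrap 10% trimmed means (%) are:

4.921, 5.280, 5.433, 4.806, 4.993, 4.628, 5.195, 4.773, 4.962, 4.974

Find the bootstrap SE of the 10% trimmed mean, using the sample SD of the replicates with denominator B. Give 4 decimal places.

Bootstrap SE is the standard deviation of the 10 replicate 10% trimmed means.
Mean of replicates: (4.921 + 5.280 + 5.433 + 4.806 + 4.993 + 4.628 + 5.195 + 4.773 + 4.962 + 4.974) / 10 = 49.96500 / 10 = 4.99650
Sum of squared deviations: (−0.07550)² + (+0.28350)² + (+0.43650)² + (−0.19050)² + (−0.00350)² + (−0.36850)² + (+0.19850)² + (−0.22350)² + (−0.03450)² + (−0.02250)² = 0.53975
Variance = 0.53975 / 10 = 0.05398
SE* = √0.05398

SE* = 0.2323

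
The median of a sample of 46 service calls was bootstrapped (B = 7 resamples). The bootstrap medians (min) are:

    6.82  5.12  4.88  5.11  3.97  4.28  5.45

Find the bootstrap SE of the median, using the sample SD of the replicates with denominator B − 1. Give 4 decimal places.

SE* = 0.9200

Bootstrap SE is the standard deviation of the 7 replicate medians.
Mean of replicates: (6.82 + 5.12 + 4.88 + 5.11 + 3.97 + 4.28 + 5.45) / 7 = 35.63000 / 7 = 5.09000
Sum of squared deviations: (+1.73000)² + (+0.03000)² + (−0.21000)² + (+0.02000)² + (−1.12000)² + (−0.81000)² + (+0.36000)² = 5.07840
Variance = 5.07840 / 6 = 0.84640
SE* = √0.84640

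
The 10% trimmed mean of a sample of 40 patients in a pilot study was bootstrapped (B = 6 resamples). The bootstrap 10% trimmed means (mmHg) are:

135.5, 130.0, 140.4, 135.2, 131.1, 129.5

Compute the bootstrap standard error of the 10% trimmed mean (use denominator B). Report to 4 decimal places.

Bootstrap SE is the standard deviation of the 6 replicate 10% trimmed means.
Mean of replicates: (135.5 + 130.0 + 140.4 + 135.2 + 131.1 + 129.5) / 6 = 801.70000 / 6 = 133.61667
Sum of squared deviations: (+1.88333)² + (−3.61667)² + (+6.78333)² + (+1.58333)² + (−2.51667)² + (−4.11667)² = 88.42833
Variance = 88.42833 / 6 = 14.73806
SE* = √14.73806

SE* = 3.8390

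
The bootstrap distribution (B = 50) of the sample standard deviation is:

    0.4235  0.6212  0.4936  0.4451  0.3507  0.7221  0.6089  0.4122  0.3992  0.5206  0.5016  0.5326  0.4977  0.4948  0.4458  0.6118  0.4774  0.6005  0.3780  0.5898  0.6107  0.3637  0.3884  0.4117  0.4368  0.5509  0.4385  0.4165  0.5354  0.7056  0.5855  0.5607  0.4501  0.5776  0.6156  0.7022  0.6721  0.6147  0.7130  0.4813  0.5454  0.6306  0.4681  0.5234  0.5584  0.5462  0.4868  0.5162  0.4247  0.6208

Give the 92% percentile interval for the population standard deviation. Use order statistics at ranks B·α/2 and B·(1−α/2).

Sorted replicates: 0.3507, 0.3637, 0.3780, 0.3884, 0.3992, 0.4117, 0.4122, 0.4165, 0.4235, 0.4247, 0.4368, 0.4385, 0.4451, 0.4458, 0.4501, 0.4681, 0.4774, 0.4813, 0.4868, 0.4936, 0.4948, 0.4977, 0.5016, 0.5162, 0.5206, 0.5234, 0.5326, 0.5354, 0.5454, 0.5462, 0.5509, 0.5584, 0.5607, 0.5776, 0.5855, 0.5898, 0.6005, 0.6089, 0.6107, 0.6118, 0.6147, 0.6156, 0.6208, 0.6212, 0.6306, 0.6721, 0.7022, 0.7056, 0.7130, 0.7221
α = 0.08; lower rank = 50 × 0.040 = 2; upper rank = 50 × 0.960 = 48.
The 2nd smallest replicate is 0.3637; the 48th is 0.7056.

(0.3637, 0.7056)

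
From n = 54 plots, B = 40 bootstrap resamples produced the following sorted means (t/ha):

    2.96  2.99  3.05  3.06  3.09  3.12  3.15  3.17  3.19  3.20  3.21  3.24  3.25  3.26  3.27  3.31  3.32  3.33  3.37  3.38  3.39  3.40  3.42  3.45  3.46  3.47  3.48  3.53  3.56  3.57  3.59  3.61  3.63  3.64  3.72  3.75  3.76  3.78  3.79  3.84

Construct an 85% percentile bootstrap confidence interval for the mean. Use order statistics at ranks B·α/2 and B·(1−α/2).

(3.05, 3.76)

α = 0.15; lower rank = 40 × 0.075 = 3; upper rank = 40 × 0.925 = 37.
The 3rd smallest replicate is 3.05; the 37th is 3.76.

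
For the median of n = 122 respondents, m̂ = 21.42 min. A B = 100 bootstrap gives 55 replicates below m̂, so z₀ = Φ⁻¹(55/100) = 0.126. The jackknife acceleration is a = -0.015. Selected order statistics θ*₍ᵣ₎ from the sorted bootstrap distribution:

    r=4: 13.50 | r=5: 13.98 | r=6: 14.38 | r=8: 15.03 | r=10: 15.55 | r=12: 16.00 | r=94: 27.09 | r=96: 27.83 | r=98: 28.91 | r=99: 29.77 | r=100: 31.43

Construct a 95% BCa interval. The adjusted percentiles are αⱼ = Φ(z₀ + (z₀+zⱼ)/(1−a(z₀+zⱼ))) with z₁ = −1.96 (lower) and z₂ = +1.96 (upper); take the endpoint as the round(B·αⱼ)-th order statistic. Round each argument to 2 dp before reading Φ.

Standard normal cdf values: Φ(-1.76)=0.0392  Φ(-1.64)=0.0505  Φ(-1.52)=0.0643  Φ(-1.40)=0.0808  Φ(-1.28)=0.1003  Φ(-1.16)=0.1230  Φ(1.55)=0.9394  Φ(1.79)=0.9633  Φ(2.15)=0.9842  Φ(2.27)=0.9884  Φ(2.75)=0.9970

Lower: z₀ + z₁ = 0.126 + (-1.960) = -1.834; 1 − a(z₀+z₁) = 1 − (-0.015)(-1.834) = 0.9725; argument = 0.126 + (-1.834)/0.9725 = -1.7599 → -1.76.
α₁ = Φ(-1.76) = 0.0392; rank = round(100 × 0.0392) = 4; θ*₍4₎ = 13.50.
Upper: z₀ + z₂ = 2.086; 1 − a(z₀+z₂) = 1.0313; argument = 2.1487 → 2.15; α₂ = 0.9842; rank = 98; θ*₍98₎ = 28.91.

(13.50, 28.91)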